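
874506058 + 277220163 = 1151726221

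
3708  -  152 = 3556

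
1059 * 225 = 238275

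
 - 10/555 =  - 1 + 109/111 =-0.02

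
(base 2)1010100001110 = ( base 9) 7348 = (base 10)5390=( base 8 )12416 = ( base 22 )B30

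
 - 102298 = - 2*51149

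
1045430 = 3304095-2258665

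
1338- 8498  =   - 7160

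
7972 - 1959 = 6013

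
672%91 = 35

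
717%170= 37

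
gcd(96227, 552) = 1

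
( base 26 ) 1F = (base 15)2B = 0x29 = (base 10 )41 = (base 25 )1G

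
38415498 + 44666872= 83082370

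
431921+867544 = 1299465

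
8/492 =2/123 = 0.02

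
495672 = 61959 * 8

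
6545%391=289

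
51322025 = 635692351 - 584370326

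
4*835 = 3340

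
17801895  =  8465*2103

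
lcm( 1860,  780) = 24180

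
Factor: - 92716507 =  - 13^1 * 157^1*45427^1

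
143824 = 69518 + 74306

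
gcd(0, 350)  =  350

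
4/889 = 4/889 = 0.00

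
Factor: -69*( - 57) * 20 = 2^2*3^2*5^1*19^1*23^1 = 78660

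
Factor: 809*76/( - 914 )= - 2^1*19^1*457^( - 1)*809^1 = - 30742/457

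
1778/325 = 5+153/325 = 5.47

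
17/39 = 17/39=0.44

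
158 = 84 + 74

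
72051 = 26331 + 45720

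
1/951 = 1/951 = 0.00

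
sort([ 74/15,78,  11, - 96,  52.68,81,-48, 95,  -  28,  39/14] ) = [-96,-48, - 28, 39/14, 74/15,11,52.68, 78,81, 95 ]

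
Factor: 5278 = 2^1*7^1 *13^1 * 29^1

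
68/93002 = 34/46501 = 0.00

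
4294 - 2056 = 2238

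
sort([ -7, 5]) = [ -7, 5]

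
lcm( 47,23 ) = 1081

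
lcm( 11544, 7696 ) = 23088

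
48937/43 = 48937/43 = 1138.07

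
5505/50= 110  +  1/10 =110.10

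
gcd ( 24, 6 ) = 6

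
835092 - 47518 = 787574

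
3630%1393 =844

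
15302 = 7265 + 8037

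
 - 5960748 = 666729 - 6627477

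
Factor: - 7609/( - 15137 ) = 7^1 * 1087^1*15137^( - 1 ) 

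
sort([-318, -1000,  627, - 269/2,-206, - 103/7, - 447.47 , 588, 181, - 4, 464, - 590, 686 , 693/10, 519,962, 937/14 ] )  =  [ - 1000, - 590, - 447.47, - 318, - 206, - 269/2,  -  103/7, -4,  937/14, 693/10,181, 464, 519,588, 627, 686,962] 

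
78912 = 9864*8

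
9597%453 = 84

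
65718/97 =65718/97 = 677.51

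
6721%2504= 1713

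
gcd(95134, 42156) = 2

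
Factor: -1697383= -1697383^1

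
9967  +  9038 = 19005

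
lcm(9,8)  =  72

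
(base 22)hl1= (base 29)A9K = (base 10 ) 8691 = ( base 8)20763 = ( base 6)104123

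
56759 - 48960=7799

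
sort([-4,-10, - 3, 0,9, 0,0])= [-10,-4,-3, 0, 0, 0,9 ]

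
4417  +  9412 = 13829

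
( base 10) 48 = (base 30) 1I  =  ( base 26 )1m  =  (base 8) 60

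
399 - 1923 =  - 1524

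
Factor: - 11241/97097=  - 3^2*7^( - 1 )*11^(  -  1 ) * 13^( - 1 ) * 97^( - 1 )*1249^1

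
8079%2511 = 546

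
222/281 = 222/281= 0.79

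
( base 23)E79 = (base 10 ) 7576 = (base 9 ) 11347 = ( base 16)1d98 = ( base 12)4474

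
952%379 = 194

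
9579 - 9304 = 275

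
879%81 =69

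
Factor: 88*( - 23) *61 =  - 2^3*11^1*23^1*61^1 = - 123464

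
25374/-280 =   -  91 + 53/140 = - 90.62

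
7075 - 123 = 6952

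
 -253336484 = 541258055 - 794594539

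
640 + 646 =1286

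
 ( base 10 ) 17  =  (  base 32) h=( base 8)21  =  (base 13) 14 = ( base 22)h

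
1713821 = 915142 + 798679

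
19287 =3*6429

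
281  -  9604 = -9323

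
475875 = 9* 52875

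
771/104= 7 + 43/104=7.41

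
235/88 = 235/88 = 2.67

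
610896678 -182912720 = 427983958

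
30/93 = 10/31 = 0.32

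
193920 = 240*808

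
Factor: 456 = 2^3*3^1*19^1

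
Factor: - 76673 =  - 76673^1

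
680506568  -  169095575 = 511410993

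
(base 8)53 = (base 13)34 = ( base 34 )19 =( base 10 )43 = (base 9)47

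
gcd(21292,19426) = 2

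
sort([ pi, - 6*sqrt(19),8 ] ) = [ - 6*sqrt(19), pi,8 ] 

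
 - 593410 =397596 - 991006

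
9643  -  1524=8119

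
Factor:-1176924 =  - 2^2*3^1 * 7^1*14011^1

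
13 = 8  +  5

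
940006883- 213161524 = 726845359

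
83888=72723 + 11165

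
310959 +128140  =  439099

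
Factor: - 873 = -3^2*97^1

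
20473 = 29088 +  - 8615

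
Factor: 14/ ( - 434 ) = -31^(-1) = - 1/31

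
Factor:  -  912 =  -2^4*3^1 * 19^1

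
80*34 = 2720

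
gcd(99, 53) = 1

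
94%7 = 3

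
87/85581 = 29/28527 = 0.00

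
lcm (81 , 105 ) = 2835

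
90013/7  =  12859 = 12859.00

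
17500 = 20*875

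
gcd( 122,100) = 2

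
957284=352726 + 604558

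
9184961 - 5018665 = 4166296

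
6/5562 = 1/927 = 0.00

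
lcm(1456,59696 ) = 59696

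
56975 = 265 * 215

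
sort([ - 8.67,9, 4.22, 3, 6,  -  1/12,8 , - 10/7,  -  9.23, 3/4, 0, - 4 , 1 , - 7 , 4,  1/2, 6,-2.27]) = [ -9.23, - 8.67,  -  7, - 4, - 2.27, - 10/7, - 1/12, 0, 1/2, 3/4, 1, 3, 4,4.22, 6, 6, 8, 9]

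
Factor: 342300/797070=70/163 = 2^1*5^1*7^1*163^ ( - 1 )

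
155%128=27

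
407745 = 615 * 663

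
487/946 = 487/946=0.51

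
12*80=960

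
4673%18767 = 4673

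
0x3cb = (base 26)1b9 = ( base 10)971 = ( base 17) 362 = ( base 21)245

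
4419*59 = 260721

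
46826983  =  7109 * 6587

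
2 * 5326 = 10652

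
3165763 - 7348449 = -4182686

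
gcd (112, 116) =4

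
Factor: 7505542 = 2^1 * 11^1*41^1*53^1*157^1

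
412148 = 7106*58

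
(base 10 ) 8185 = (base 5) 230220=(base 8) 17771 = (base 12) 48a1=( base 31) 8g1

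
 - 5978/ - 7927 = 5978/7927=0.75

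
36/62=18/31 = 0.58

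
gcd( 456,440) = 8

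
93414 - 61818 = 31596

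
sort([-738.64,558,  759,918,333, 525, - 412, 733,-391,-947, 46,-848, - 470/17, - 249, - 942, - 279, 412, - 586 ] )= [ - 947,  -  942, - 848, - 738.64 , -586, - 412, - 391, - 279, - 249, - 470/17, 46,333, 412,525, 558, 733, 759, 918]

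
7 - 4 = 3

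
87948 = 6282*14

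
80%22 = 14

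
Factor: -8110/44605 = -2/11=- 2^1 * 11^ (-1)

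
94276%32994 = 28288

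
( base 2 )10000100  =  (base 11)110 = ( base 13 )a2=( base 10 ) 132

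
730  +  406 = 1136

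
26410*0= 0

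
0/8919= 0 = 0.00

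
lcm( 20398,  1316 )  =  40796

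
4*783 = 3132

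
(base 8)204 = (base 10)132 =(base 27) 4O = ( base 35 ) 3r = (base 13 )a2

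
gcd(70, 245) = 35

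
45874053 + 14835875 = 60709928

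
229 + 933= 1162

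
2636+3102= 5738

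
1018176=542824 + 475352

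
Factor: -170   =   - 2^1*5^1*17^1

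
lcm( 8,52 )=104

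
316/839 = 316/839= 0.38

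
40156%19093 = 1970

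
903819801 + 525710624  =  1429530425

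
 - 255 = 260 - 515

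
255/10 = 25 + 1/2 = 25.50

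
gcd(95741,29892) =1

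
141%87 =54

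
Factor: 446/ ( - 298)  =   - 223/149 = - 149^(  -  1)*223^1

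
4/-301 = -4/301 = - 0.01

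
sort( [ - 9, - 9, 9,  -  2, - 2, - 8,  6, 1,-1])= [ -9, - 9, - 8, -2, - 2, - 1 , 1, 6, 9] 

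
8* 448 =3584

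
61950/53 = 1168+46/53 = 1168.87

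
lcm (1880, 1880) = 1880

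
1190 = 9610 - 8420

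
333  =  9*37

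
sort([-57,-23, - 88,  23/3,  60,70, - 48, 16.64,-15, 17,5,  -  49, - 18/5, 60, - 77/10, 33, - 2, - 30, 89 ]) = [ - 88 , - 57, - 49, - 48, - 30, - 23, - 15,-77/10, - 18/5, -2,  5,23/3,16.64,  17,33,  60, 60,70 , 89]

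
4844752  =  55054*88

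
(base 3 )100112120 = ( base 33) 6CO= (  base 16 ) 1b2a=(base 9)10476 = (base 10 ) 6954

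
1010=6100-5090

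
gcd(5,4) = 1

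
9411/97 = 97 +2/97 =97.02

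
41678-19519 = 22159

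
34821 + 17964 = 52785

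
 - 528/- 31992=22/1333=0.02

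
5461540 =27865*196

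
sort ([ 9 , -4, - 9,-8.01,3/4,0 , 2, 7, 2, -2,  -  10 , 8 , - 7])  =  [ - 10 ,  -  9, - 8.01 , - 7,-4,-2,0,3/4, 2,2, 7 , 8, 9 ]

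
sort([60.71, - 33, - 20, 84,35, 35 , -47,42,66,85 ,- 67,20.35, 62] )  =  [ - 67, - 47, - 33, - 20,20.35,35,35, 42,60.71, 62,66, 84,  85 ] 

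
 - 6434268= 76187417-82621685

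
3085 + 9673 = 12758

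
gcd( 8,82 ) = 2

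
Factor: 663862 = 2^1*73^1*4547^1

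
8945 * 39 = 348855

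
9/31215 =3/10405 = 0.00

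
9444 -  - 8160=17604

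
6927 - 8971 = -2044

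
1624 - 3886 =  - 2262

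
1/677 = 1/677 = 0.00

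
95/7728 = 95/7728 = 0.01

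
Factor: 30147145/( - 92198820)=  - 861347/2634252 = -2^(-2)*3^ ( - 1)*17^(-1)*37^(-1 )*349^( - 1 )*861347^1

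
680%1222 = 680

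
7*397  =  2779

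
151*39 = 5889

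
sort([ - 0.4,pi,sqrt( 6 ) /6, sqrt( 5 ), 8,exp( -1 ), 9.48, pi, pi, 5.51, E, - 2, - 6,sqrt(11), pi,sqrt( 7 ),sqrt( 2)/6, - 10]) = [ - 10, -6, - 2, - 0.4,sqrt( 2)/6 , exp( - 1), sqrt ( 6)/6, sqrt(5), sqrt( 7), E, pi, pi, pi, pi,sqrt(11), 5.51, 8 , 9.48 ]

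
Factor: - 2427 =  - 3^1*809^1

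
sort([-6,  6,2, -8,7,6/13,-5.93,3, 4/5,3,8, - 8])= [-8, - 8,-6,- 5.93,6/13, 4/5,2, 3 , 3 , 6,7,8 ] 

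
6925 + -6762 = 163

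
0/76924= 0 = 0.00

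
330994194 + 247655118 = 578649312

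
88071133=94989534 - 6918401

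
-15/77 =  -1 + 62/77 = - 0.19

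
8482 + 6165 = 14647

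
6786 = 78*87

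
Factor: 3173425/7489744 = 2^(-4 ) * 5^2*23^1 *5519^1*468109^( - 1) 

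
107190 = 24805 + 82385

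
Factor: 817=19^1 *43^1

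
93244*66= 6154104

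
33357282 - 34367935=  - 1010653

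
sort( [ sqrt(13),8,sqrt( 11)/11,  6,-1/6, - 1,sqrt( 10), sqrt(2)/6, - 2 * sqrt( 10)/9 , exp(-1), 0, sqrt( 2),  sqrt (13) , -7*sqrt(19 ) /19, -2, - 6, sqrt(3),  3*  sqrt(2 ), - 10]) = [  -  10,-6, - 2, - 7*sqrt( 19 ) /19, - 1,-2*sqrt( 10 )/9,  -  1/6, 0,sqrt(2) /6, sqrt(11 )/11  ,  exp ( - 1),sqrt( 2), sqrt( 3), sqrt(10 ), sqrt( 13), sqrt( 13),3*sqrt (2),6, 8]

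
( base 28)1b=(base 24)1F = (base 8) 47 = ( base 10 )39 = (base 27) 1C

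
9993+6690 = 16683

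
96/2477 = 96/2477 = 0.04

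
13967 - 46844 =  - 32877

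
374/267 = 1 + 107/267 = 1.40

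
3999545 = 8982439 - 4982894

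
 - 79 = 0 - 79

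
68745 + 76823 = 145568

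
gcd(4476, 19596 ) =12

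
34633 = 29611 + 5022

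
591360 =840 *704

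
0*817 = 0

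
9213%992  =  285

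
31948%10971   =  10006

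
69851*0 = 0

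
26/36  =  13/18 = 0.72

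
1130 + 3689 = 4819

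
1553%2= 1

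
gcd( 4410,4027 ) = 1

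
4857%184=73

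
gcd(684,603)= 9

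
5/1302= 5/1302 = 0.00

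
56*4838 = 270928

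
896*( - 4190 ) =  - 3754240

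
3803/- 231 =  - 17+124/231  =  - 16.46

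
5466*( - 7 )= - 38262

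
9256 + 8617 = 17873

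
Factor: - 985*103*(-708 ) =2^2*3^1*5^1*59^1*103^1*197^1 = 71830140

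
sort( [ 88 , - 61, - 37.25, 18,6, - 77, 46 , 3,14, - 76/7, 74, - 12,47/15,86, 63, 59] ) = [-77, - 61, - 37.25, - 12, - 76/7,  3,47/15,6, 14 , 18,46, 59, 63,  74 , 86,88]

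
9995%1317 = 776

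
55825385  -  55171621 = 653764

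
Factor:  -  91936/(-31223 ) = 2^5*13^2*17^1*31223^( - 1 ) 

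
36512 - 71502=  - 34990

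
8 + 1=9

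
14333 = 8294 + 6039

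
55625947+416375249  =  472001196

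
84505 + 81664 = 166169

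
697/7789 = 697/7789= 0.09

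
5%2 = 1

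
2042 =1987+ 55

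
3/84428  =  3/84428=0.00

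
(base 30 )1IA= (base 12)a0a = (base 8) 2652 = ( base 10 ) 1450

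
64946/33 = 64946/33 = 1968.06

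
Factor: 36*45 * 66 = 2^3 *3^5*5^1*11^1  =  106920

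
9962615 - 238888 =9723727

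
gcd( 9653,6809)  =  1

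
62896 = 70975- 8079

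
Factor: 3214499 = 3214499^1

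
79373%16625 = 12873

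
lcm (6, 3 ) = 6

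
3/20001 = 1/6667  =  0.00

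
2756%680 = 36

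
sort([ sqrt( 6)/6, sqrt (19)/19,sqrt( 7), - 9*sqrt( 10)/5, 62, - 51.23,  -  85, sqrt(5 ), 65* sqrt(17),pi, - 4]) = [ - 85,- 51.23,-9 * sqrt( 10 ) /5, - 4,sqrt(19 ) /19, sqrt( 6)/6 , sqrt( 5 ),sqrt( 7 ), pi,62, 65 * sqrt( 17) ]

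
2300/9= 255+5/9=255.56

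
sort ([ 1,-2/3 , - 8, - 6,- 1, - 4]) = [ - 8, - 6, - 4, - 1, - 2/3,1]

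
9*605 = 5445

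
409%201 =7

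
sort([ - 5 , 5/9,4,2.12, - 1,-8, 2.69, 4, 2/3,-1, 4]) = [-8, -5, - 1, - 1,5/9,2/3 , 2.12,2.69, 4 , 4, 4]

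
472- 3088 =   -  2616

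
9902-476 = 9426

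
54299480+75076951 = 129376431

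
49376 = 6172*8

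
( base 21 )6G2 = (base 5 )43414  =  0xBA8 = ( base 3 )11002112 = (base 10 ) 2984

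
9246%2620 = 1386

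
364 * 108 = 39312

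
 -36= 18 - 54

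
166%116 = 50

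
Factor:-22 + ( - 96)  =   - 118 = - 2^1*59^1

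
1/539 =1/539 = 0.00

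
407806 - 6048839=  - 5641033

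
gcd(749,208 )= 1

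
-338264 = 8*( - 42283)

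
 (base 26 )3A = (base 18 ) 4g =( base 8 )130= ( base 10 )88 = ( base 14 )64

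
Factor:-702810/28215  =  -2^1* 11^(-1) * 137^1 = -274/11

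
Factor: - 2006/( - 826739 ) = 2^1*17^1 * 31^( - 1) * 59^1*26669^( - 1 )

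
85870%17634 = 15334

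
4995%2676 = 2319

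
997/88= 997/88 = 11.33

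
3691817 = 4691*787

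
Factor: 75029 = 75029^1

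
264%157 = 107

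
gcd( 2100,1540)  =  140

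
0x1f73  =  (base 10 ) 8051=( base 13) 3884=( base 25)cm1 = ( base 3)102001012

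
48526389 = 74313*653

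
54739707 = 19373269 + 35366438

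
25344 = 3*8448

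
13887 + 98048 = 111935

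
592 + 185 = 777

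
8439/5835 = 2813/1945 = 1.45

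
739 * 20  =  14780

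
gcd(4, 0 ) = 4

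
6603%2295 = 2013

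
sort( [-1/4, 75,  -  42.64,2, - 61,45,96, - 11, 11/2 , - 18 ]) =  [ - 61,-42.64, - 18,-11, - 1/4, 2,11/2,45,75,  96]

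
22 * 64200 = 1412400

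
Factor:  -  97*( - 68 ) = 6596 = 2^2 * 17^1*97^1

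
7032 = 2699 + 4333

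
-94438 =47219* (-2)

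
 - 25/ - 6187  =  25/6187  =  0.00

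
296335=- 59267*( - 5)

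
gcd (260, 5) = 5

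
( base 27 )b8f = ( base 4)2000322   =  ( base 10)8250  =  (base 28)aei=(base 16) 203a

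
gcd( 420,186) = 6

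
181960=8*22745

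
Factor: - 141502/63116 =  -139/62 = - 2^( - 1)*31^( - 1) * 139^1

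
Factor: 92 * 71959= 6620228= 2^2*23^1 * 227^1*317^1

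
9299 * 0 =0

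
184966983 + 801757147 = 986724130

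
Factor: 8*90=720  =  2^4*3^2 * 5^1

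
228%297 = 228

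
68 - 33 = 35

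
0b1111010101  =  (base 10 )981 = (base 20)291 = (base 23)1jf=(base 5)12411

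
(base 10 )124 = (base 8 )174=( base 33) 3P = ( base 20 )64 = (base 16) 7C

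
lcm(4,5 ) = 20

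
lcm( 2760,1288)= 19320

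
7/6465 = 7/6465 = 0.00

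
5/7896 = 5/7896 = 0.00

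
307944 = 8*38493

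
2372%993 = 386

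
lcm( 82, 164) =164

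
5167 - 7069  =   - 1902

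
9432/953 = 9 + 855/953 = 9.90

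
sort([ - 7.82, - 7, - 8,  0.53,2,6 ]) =[-8, - 7.82,-7,0.53,2,  6] 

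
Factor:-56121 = -3^1*13^1 * 1439^1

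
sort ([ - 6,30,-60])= [  -  60 , - 6,30]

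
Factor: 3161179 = 7^1*307^1*1471^1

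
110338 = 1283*86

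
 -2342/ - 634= 3 + 220/317= 3.69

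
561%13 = 2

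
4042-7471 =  - 3429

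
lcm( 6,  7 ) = 42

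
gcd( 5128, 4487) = 641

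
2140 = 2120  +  20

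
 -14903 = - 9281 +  - 5622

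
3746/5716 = 1873/2858=   0.66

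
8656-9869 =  - 1213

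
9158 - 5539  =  3619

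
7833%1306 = 1303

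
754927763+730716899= 1485644662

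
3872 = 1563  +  2309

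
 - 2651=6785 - 9436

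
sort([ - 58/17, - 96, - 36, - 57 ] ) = [ - 96,-57, - 36,-58/17 ]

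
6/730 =3/365 = 0.01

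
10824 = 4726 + 6098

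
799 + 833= 1632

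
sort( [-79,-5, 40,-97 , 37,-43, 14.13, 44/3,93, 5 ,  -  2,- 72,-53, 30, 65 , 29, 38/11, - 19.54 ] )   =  [-97, - 79,  -  72,-53, - 43, -19.54,-5,  -  2,  38/11,5 , 14.13, 44/3, 29, 30, 37 , 40,65,93]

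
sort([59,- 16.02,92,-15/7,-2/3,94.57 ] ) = [ - 16.02, - 15/7, - 2/3,59,92,94.57 ] 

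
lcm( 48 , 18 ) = 144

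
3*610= 1830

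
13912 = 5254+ 8658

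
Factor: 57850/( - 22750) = - 5^(-1)*7^( - 1)*89^1 = -89/35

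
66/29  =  66/29 = 2.28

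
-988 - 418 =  - 1406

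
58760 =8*7345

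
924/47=924/47=19.66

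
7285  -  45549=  - 38264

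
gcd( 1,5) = 1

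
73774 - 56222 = 17552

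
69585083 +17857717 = 87442800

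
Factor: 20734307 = 11^1*109^1*17293^1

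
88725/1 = 88725= 88725.00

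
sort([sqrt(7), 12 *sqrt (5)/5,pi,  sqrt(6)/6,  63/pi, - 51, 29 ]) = [-51, sqrt(6 )/6, sqrt (7),pi, 12*sqrt( 5)/5, 63/pi, 29]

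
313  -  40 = 273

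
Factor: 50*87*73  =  317550=2^1*3^1*5^2*29^1*73^1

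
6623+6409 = 13032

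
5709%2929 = 2780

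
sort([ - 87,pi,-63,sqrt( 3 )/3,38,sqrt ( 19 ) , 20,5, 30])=[  -  87, - 63, sqrt( 3 )/3, pi,sqrt( 19),5, 20, 30 , 38 ] 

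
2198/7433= 2198/7433 =0.30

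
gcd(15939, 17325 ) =693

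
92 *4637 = 426604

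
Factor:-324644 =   -  2^2 *277^1  *293^1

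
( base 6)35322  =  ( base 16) 13E2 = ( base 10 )5090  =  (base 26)7DK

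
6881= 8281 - 1400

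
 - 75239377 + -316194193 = - 391433570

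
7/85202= 7/85202 = 0.00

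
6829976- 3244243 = 3585733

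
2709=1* 2709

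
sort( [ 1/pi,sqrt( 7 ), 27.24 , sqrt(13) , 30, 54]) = [1/pi, sqrt( 7),sqrt(13),27.24,30,54 ]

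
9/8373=3/2791=0.00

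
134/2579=134/2579 = 0.05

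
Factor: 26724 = 2^2*3^1*17^1 * 131^1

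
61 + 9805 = 9866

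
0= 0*93359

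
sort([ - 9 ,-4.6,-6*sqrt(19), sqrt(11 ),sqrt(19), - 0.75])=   [ - 6 *sqrt( 19), -9, - 4.6  , - 0.75, sqrt( 11 ), sqrt(19 ) ] 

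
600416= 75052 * 8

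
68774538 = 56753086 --12021452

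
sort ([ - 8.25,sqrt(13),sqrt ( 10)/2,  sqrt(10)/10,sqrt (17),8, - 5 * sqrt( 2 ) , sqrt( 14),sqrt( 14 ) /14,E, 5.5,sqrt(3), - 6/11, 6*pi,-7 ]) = [ - 8.25, - 5*sqrt( 2 ), - 7, - 6/11,sqrt(14) /14,sqrt( 10 ) /10,sqrt ( 10)/2,sqrt( 3 ),E,sqrt(13 ),sqrt(14) , sqrt(17),5.5,8, 6*pi]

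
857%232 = 161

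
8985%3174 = 2637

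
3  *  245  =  735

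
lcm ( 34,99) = 3366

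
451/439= 451/439 =1.03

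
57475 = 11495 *5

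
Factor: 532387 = 157^1*3391^1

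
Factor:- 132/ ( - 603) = 2^2*3^( - 1)*11^1*67^( - 1 ) = 44/201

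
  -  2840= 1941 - 4781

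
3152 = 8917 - 5765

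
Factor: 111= 3^1*37^1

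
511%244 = 23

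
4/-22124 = -1  +  5530/5531  =  -0.00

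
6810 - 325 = 6485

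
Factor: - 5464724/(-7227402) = 2732362/3613701=2^1*3^( - 1 ) * 7^ ( - 2 )*13^(-1) *31^(  -  1 ) * 53^1 * 61^( - 1)*149^1*173^1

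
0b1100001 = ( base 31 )34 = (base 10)97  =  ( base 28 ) 3D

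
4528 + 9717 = 14245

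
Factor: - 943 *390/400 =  - 2^ ( - 3 )*3^1*5^(-1)*13^1*23^1*41^1 = -  36777/40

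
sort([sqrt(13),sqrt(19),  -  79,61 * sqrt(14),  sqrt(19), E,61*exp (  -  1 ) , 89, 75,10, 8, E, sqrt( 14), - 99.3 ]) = [ - 99.3, - 79, E , E, sqrt( 13 ),sqrt(14),sqrt( 19 ) , sqrt (19 ),8, 10,61*exp(- 1), 75,89,61*sqrt( 14)]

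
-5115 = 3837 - 8952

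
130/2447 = 130/2447 = 0.05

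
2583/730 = 3+393/730 =3.54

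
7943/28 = 283 + 19/28 = 283.68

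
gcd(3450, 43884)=138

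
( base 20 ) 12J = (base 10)459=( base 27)H0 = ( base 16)1CB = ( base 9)560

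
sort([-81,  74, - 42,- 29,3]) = [ -81, - 42, - 29 , 3, 74]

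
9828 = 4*2457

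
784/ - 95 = -9 + 71/95 = - 8.25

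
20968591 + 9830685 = 30799276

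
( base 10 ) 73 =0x49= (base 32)29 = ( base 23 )34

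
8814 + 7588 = 16402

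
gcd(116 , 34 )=2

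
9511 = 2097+7414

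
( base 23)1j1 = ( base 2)1111000111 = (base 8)1707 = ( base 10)967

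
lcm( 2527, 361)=2527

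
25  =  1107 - 1082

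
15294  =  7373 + 7921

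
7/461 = 7/461 = 0.02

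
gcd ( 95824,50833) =1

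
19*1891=35929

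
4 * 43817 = 175268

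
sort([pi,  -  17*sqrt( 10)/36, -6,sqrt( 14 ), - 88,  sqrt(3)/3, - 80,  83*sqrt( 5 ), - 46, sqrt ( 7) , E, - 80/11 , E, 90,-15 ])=[- 88, - 80, - 46, - 15,  -  80/11, - 6, - 17* sqrt( 10 )/36,sqrt( 3)/3,sqrt(7) , E,E , pi, sqrt ( 14) , 90,83 *sqrt(5) ]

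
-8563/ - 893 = 9 + 526/893 = 9.59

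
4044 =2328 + 1716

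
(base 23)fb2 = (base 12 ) 48a6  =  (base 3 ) 102020100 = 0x1FFE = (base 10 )8190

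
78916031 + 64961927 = 143877958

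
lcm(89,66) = 5874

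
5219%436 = 423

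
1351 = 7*193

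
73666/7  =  10523  +  5/7 = 10523.71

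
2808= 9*312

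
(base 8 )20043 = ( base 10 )8227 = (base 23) fcg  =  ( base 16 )2023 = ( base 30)947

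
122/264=61/132  =  0.46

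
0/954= 0 =0.00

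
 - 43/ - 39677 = 43/39677 = 0.00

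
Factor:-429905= -5^1 * 7^1*71^1*173^1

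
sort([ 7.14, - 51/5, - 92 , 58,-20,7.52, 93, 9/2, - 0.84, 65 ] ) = [ - 92,- 20,-51/5,- 0.84, 9/2,7.14,7.52,58,  65, 93 ]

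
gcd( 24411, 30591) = 309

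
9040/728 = 1130/91 = 12.42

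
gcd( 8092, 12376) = 476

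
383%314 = 69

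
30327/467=64+ 439/467= 64.94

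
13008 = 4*3252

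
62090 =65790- 3700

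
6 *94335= 566010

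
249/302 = 249/302 = 0.82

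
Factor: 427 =7^1*61^1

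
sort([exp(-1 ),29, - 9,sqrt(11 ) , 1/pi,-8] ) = [ - 9, - 8, 1/pi , exp(-1 ),sqrt(11 ), 29] 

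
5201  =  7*743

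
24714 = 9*2746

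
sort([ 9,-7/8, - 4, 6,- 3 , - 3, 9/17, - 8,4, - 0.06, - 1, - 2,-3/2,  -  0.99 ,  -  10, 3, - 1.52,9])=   [ - 10, - 8, - 4 , - 3, - 3, -2, - 1.52 , -3/2, - 1, - 0.99, - 7/8 , - 0.06,  9/17, 3 , 4,6, 9 , 9]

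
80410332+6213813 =86624145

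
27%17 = 10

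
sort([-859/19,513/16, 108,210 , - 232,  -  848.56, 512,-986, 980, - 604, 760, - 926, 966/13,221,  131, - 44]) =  [ - 986, - 926,  -  848.56, - 604,-232, - 859/19, - 44, 513/16,966/13,108,131,210,221,512,760,980 ]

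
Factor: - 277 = - 277^1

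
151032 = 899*168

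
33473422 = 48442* 691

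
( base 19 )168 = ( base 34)E7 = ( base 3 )122220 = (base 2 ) 111100011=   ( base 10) 483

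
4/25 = 4/25 = 0.16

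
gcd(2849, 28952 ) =77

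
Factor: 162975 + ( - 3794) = 11^1*29^1*499^1 = 159181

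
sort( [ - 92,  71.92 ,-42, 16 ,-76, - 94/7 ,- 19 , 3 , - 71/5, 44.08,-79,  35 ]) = [ - 92, - 79, - 76, - 42, - 19, - 71/5,-94/7  ,  3,16, 35,44.08,71.92 ]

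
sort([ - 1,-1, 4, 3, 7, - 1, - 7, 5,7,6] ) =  [ - 7, - 1, -1, - 1 , 3, 4, 5,6,7,7 ]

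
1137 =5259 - 4122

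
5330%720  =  290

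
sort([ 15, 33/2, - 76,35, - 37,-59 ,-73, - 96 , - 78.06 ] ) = [ - 96, - 78.06, - 76, - 73, - 59, - 37 , 15,33/2, 35 ] 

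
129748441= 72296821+57451620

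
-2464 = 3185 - 5649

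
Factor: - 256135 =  - 5^1*11^1 * 4657^1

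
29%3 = 2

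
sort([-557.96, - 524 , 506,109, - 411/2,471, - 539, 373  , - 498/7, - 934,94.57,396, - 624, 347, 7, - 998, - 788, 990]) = [- 998, - 934, - 788 , - 624,  -  557.96,-539 , - 524, - 411/2, - 498/7, 7,94.57,  109,347,373,396,471 , 506,990]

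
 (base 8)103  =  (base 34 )1X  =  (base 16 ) 43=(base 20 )37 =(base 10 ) 67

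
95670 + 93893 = 189563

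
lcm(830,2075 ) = 4150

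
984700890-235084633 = 749616257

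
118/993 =118/993 = 0.12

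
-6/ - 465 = 2/155 = 0.01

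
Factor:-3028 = - 2^2*757^1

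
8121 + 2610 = 10731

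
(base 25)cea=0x1EB4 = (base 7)31626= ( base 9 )11703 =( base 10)7860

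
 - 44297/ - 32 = 44297/32  =  1384.28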